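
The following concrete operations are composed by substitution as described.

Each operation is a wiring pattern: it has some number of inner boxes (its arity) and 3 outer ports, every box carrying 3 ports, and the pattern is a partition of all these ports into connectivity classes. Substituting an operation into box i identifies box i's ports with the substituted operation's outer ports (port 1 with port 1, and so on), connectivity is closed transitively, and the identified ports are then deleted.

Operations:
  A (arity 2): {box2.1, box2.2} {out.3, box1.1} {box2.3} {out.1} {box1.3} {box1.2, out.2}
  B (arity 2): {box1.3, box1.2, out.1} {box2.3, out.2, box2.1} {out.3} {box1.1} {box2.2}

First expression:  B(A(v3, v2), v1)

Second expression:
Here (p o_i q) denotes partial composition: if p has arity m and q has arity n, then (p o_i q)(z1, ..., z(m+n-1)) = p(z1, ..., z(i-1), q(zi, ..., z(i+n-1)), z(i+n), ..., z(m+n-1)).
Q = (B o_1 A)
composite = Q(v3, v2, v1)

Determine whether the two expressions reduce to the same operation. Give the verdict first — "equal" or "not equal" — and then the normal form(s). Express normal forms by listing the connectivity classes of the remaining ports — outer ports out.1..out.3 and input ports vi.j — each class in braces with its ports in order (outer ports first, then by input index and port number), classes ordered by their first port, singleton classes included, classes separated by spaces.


equal: each reduces to {out.1, v3.1, v3.2} {out.2, v1.1, v1.3} {out.3} {v1.2} {v2.1, v2.2} {v2.3} {v3.3}

The first expression reduces to {out.1, v3.1, v3.2} {out.2, v1.1, v1.3} {out.3} {v1.2} {v2.1, v2.2} {v2.3} {v3.3}
The second expression reduces to {out.1, v3.1, v3.2} {out.2, v1.1, v1.3} {out.3} {v1.2} {v2.1, v2.2} {v2.3} {v3.3}
Identical normal forms: equal.


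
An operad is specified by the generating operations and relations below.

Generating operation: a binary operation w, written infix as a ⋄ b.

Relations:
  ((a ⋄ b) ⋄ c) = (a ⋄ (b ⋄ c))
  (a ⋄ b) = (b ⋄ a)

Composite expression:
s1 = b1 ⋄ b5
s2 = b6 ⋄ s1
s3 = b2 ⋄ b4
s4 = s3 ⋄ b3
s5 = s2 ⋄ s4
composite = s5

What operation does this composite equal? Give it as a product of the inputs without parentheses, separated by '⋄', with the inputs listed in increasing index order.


b1 ⋄ b2 ⋄ b3 ⋄ b4 ⋄ b5 ⋄ b6

Shape and order are irrelevant to w; the b-input set decides.
(b1 ⋄ b5) reduces to b1 ⋄ b5
(b6 ⋄ (b1 ⋄ b5)) reduces to b6 ⋄ b1 ⋄ b5
(b2 ⋄ b4) reduces to b2 ⋄ b4
((b2 ⋄ b4) ⋄ b3) reduces to b2 ⋄ b4 ⋄ b3
((b6 ⋄ (b1 ⋄ b5)) ⋄ ((b2 ⋄ b4) ⋄ b3)) reduces to b6 ⋄ b1 ⋄ b5 ⋄ b2 ⋄ b4 ⋄ b3
the factors in increasing index order: b1 ⋄ b2 ⋄ b3 ⋄ b4 ⋄ b5 ⋄ b6


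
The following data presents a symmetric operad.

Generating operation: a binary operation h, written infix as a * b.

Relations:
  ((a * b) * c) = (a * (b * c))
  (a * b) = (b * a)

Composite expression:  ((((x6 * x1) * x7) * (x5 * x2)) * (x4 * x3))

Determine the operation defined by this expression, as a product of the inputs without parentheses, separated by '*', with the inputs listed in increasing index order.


Any arrangement under h is one operation, so sort the x-inputs.
(x6 * x1) spells out as x6 * x1
((x6 * x1) * x7) spells out as x6 * x1 * x7
(x5 * x2) spells out as x5 * x2
(((x6 * x1) * x7) * (x5 * x2)) spells out as x6 * x1 * x7 * x5 * x2
(x4 * x3) spells out as x4 * x3
((((x6 * x1) * x7) * (x5 * x2)) * (x4 * x3)) spells out as x6 * x1 * x7 * x5 * x2 * x4 * x3
putting the inputs in ascending order: x1 * x2 * x3 * x4 * x5 * x6 * x7

x1 * x2 * x3 * x4 * x5 * x6 * x7


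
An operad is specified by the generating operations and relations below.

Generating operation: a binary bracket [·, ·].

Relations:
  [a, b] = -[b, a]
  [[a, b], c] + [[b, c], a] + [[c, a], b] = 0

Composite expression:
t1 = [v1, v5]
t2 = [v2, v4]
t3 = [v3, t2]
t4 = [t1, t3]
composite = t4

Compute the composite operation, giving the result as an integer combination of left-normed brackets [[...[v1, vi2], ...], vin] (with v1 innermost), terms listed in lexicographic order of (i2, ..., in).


-[[[[v1, v5], v2], v4], v3] + [[[[v1, v5], v3], v2], v4] - [[[[v1, v5], v3], v4], v2] + [[[[v1, v5], v4], v2], v3]

Skip Jacobi rewriting: expand, keep v1-initial words, read off terms.
Composite bracket: [[v1, v5], [v3, [v2, v4]]]
Expanding via [a, b] = ab - ba: 16 signed words (2^4 = 16).
Words beginning with v1 determine it all:
  v1v5v2v4v3 appears with sign -1, giving the term -[[[[v1, v5], v2], v4], v3]
  v1v5v3v2v4 appears with sign +1, giving the term +[[[[v1, v5], v3], v2], v4]
  v1v5v3v4v2 appears with sign -1, giving the term -[[[[v1, v5], v3], v4], v2]
  v1v5v4v2v3 appears with sign +1, giving the term +[[[[v1, v5], v4], v2], v3]


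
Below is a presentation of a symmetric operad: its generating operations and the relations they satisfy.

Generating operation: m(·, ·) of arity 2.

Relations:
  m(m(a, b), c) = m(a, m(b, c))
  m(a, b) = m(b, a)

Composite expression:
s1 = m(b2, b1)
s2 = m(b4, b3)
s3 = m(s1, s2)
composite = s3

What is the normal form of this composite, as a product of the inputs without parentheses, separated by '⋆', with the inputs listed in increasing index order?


With m associative and commutative, the b-input set is all that matters.
m(b2, b1) flattens to b2 ⋆ b1
m(b4, b3) flattens to b4 ⋆ b3
m(m(b2, b1), m(b4, b3)) flattens to b2 ⋆ b1 ⋆ b4 ⋆ b3
sorting the factors by input index: b1 ⋆ b2 ⋆ b3 ⋆ b4

b1 ⋆ b2 ⋆ b3 ⋆ b4


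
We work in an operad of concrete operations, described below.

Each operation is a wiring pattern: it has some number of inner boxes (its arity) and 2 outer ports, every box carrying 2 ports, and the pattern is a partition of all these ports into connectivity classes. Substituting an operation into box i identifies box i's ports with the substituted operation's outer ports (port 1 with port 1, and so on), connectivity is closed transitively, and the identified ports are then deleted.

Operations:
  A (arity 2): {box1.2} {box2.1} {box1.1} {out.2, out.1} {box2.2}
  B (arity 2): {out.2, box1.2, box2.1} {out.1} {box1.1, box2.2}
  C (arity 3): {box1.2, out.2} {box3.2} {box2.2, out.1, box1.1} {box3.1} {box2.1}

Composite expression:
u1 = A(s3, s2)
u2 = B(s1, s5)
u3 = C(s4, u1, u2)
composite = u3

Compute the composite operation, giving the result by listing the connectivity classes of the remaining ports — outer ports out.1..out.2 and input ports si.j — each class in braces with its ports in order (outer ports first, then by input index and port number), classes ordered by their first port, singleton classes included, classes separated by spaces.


{out.1, s4.1} {out.2, s4.2} {s1.1, s5.2} {s1.2, s5.1} {s2.1} {s2.2} {s3.1} {s3.2}

Connectivity passes through glued C-boundaries; trace each wire chain.
through A, on inputs (s3, s2): {out.1, out.2} {s2.1} {s2.2} {s3.1} {s3.2} (out.j = stage outer ports)
through B, on inputs (s1, s5): {out.1} {out.2, s1.2, s5.1} {s1.1, s5.2} (out.j = stage outer ports)
through C, on inputs (s4, s3, s2, s1, s5): {out.1, s4.1} {out.2, s4.2} {s1.1, s5.2} {s1.2, s5.1} {s2.1} {s2.2} {s3.1} {s3.2} (out.j = stage outer ports)


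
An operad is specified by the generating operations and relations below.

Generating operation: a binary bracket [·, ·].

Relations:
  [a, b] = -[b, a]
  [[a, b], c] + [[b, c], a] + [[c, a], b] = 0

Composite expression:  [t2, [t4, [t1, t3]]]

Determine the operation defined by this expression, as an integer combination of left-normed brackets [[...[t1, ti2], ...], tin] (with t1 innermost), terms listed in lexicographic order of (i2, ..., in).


[[[t1, t3], t4], t2]

A multilinear Lie element is pinned by t1-initial words (t1 innermost).
Composite bracket: [t2, [t4, [t1, t3]]]
Expanding via [a, b] = ab - ba: 8 signed words (2^3 = 8).
Only words starting with t1 matter:
  from t1t3t4t2, sign +1: term +[[[t1, t3], t4], t2]


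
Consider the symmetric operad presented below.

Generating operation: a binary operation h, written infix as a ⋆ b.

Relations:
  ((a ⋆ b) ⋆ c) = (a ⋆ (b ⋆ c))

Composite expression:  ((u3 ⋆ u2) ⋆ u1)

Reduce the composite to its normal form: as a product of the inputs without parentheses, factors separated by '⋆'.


All parenthesizations of h agree; list the u-inputs left to right.
(u3 ⋆ u2) linearizes to u3 ⋆ u2
((u3 ⋆ u2) ⋆ u1) linearizes to u3 ⋆ u2 ⋆ u1

u3 ⋆ u2 ⋆ u1


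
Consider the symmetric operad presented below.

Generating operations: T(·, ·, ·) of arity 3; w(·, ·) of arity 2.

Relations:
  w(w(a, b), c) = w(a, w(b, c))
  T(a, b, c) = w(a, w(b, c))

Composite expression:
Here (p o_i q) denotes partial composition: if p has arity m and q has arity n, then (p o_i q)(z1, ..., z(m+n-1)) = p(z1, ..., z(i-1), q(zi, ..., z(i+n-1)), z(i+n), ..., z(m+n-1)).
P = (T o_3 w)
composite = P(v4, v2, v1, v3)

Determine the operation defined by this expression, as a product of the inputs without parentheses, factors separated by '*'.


v4 * v2 * v1 * v3


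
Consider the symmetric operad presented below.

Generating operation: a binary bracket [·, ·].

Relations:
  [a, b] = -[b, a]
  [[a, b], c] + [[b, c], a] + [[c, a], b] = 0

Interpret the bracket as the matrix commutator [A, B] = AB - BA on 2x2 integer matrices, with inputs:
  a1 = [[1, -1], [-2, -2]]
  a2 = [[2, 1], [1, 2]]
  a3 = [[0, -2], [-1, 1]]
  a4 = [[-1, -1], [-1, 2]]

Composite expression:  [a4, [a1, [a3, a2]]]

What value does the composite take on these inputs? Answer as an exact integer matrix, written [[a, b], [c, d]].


[[-6, 9], [9, 6]]

[a3, a2] = [[-1, -1], [1, 1]]
[a1, [a3, a2]] = [[-3, -5], [1, 3]]
[a4, [a1, [a3, a2]]] = [[-6, 9], [9, 6]]


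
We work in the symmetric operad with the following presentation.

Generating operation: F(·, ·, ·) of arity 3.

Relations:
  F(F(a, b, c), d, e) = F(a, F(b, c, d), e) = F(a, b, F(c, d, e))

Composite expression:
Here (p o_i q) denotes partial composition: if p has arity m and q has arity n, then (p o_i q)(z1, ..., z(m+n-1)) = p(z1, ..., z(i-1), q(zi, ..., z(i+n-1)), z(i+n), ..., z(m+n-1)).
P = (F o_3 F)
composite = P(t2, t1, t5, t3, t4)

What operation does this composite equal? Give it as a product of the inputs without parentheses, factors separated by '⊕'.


t2 ⊕ t1 ⊕ t5 ⊕ t3 ⊕ t4

Under associativity of F, the answer is the t's in reading order.
F(t5, t3, t4) unparenthesizes to t5 ⊕ t3 ⊕ t4
F(t2, t1, F(t5, t3, t4)) unparenthesizes to t2 ⊕ t1 ⊕ t5 ⊕ t3 ⊕ t4


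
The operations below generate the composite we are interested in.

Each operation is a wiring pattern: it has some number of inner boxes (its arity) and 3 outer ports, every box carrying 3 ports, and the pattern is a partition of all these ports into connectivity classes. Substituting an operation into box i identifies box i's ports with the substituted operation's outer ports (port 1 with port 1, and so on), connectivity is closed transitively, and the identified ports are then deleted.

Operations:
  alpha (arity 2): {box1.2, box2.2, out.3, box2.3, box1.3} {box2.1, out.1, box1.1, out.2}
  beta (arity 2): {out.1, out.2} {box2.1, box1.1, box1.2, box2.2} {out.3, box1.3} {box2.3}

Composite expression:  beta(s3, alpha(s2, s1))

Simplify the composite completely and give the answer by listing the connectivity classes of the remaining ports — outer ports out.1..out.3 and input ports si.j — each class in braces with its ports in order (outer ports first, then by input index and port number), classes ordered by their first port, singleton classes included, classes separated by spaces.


Connectivity passes through glued beta-boundaries; trace each wire chain.
after alpha, the pattern on (s2, s1) reads {out.1, out.2, s1.1, s2.1} {out.3, s1.2, s1.3, s2.2, s2.3} (out.j = its outer ports)
after beta, the pattern on (s3, s2, s1) reads {out.1, out.2} {out.3, s3.3} {s1.1, s2.1, s3.1, s3.2} {s1.2, s1.3, s2.2, s2.3} (out.j = its outer ports)

{out.1, out.2} {out.3, s3.3} {s1.1, s2.1, s3.1, s3.2} {s1.2, s1.3, s2.2, s2.3}


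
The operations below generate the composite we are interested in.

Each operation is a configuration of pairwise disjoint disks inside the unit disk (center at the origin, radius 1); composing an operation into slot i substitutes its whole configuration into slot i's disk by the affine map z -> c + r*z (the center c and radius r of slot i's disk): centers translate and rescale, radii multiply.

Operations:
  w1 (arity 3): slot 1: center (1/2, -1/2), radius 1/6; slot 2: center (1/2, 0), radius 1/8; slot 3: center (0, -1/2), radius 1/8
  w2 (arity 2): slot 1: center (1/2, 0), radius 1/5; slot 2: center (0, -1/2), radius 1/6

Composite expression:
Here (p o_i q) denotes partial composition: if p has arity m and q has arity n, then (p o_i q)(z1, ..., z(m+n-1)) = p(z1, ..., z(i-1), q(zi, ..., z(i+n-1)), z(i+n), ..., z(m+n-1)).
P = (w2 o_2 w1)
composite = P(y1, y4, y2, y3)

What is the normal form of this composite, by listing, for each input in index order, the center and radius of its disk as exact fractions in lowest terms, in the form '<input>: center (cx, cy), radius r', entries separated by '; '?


Only the slot chain above each y matters under w2; compose those maps.
input y1: applying the 1 nested substitution gives center (1/2, 0), radius 1/5
input y4: applying the 2 nested substitutions gives center (1/12, -7/12), radius 1/36
input y2: applying the 2 nested substitutions gives center (1/12, -1/2), radius 1/48
input y3: applying the 2 nested substitutions gives center (0, -7/12), radius 1/48

y1: center (1/2, 0), radius 1/5; y2: center (1/12, -1/2), radius 1/48; y3: center (0, -7/12), radius 1/48; y4: center (1/12, -7/12), radius 1/36


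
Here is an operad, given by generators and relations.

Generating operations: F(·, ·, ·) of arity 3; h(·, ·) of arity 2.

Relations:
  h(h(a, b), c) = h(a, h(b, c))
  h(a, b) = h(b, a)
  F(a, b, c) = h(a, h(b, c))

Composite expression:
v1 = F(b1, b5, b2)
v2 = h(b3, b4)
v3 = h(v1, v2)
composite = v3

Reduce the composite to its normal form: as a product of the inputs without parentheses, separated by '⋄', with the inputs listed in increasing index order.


Both nesting and order wash out for h; what remains is which b's occur.
F(b1, b5, b2) collapses to b1 ⋄ b5 ⋄ b2
h(b3, b4) collapses to b3 ⋄ b4
h(F(b1, b5, b2), h(b3, b4)) collapses to b1 ⋄ b5 ⋄ b2 ⋄ b3 ⋄ b4
sorting the factors by input index: b1 ⋄ b2 ⋄ b3 ⋄ b4 ⋄ b5

b1 ⋄ b2 ⋄ b3 ⋄ b4 ⋄ b5


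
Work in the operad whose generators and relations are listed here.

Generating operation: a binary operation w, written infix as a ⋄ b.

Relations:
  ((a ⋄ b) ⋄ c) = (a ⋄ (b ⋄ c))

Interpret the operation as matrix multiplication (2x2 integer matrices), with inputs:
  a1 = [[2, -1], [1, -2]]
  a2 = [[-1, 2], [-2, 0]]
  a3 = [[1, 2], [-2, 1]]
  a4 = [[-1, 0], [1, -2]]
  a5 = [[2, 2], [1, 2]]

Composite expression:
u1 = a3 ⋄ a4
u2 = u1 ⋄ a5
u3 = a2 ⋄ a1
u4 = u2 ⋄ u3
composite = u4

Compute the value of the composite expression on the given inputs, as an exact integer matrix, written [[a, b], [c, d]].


[[24, -6], [-8, -8]]

(a3 ⋄ a4) = [[1, -4], [3, -2]]
((a3 ⋄ a4) ⋄ a5) = [[-2, -6], [4, 2]]
(a2 ⋄ a1) = [[0, -3], [-4, 2]]
(((a3 ⋄ a4) ⋄ a5) ⋄ (a2 ⋄ a1)) = [[24, -6], [-8, -8]]


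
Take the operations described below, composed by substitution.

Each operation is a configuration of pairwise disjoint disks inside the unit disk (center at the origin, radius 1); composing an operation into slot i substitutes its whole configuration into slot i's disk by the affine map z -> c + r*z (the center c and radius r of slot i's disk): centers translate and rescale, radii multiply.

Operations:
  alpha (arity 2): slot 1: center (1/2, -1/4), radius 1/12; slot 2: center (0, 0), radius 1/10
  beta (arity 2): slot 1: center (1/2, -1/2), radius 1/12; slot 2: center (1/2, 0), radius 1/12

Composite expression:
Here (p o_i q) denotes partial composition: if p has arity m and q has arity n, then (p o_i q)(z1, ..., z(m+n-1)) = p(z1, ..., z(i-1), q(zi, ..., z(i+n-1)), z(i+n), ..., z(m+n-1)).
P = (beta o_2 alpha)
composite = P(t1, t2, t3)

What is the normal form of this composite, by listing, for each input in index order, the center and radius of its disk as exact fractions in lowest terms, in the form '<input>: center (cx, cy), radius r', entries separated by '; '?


Affine substitution under beta: radii multiply and t-centers shift.
for t1, the 1-step affine chain lands on center (1/2, -1/2), radius 1/12
for t2, the 2-step affine chain lands on center (13/24, -1/48), radius 1/144
for t3, the 2-step affine chain lands on center (1/2, 0), radius 1/120

t1: center (1/2, -1/2), radius 1/12; t2: center (13/24, -1/48), radius 1/144; t3: center (1/2, 0), radius 1/120


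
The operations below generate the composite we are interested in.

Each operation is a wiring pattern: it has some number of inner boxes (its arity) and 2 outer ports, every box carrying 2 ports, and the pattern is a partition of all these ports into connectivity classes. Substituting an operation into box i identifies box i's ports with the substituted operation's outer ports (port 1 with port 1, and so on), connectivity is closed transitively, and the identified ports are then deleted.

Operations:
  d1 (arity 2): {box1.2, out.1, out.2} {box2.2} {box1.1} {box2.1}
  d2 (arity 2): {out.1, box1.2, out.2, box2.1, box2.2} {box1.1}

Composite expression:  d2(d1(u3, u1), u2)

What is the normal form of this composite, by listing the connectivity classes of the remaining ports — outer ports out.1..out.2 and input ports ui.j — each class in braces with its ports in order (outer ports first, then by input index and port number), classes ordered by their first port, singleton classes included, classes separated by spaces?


{out.1, out.2, u2.1, u2.2, u3.2} {u1.1} {u1.2} {u3.1}

Substituting into d2 glues patterns; closure does the rest.
d1 over (u3, u1) gives {out.1, out.2, u3.2} {u1.1} {u1.2} {u3.1}, out.j being that stage's outer ports
d2 over (u3, u1, u2) gives {out.1, out.2, u2.1, u2.2, u3.2} {u1.1} {u1.2} {u3.1}, out.j being that stage's outer ports


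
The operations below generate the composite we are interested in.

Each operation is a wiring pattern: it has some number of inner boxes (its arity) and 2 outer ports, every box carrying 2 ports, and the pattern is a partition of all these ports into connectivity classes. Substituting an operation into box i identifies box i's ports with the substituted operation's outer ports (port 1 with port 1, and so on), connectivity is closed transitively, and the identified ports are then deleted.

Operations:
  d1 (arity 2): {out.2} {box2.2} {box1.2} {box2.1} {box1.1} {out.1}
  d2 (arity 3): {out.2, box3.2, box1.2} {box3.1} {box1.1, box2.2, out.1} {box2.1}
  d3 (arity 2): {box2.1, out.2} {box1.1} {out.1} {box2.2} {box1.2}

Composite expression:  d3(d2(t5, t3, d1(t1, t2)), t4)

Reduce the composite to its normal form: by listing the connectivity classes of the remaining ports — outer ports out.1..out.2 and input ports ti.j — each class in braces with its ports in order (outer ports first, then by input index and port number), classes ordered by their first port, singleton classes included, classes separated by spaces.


{out.1} {out.2, t4.1} {t1.1} {t1.2} {t2.1} {t2.2} {t3.1} {t3.2, t5.1} {t4.2} {t5.2}

Reachability decides: close wires over d3-identified ports.
stage d1: inputs (t1, t2), connectivity {out.1} {out.2} {t1.1} {t1.2} {t2.1} {t2.2}, out.j its boundary
stage d2: inputs (t5, t3, t1, t2), connectivity {out.1, t3.2, t5.1} {out.2, t5.2} {t1.1} {t1.2} {t2.1} {t2.2} {t3.1}, out.j its boundary
stage d3: inputs (t5, t3, t1, t2, t4), connectivity {out.1} {out.2, t4.1} {t1.1} {t1.2} {t2.1} {t2.2} {t3.1} {t3.2, t5.1} {t4.2} {t5.2}, out.j its boundary


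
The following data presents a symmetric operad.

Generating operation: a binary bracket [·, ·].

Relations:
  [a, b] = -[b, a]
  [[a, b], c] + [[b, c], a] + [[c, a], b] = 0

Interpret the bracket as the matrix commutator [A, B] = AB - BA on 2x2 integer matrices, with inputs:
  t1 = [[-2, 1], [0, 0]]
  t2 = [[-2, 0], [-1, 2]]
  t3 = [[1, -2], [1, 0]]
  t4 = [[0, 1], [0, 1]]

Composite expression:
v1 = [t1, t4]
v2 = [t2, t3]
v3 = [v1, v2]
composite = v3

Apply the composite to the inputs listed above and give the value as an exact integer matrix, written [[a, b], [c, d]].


[[-3, -4], [0, 3]]


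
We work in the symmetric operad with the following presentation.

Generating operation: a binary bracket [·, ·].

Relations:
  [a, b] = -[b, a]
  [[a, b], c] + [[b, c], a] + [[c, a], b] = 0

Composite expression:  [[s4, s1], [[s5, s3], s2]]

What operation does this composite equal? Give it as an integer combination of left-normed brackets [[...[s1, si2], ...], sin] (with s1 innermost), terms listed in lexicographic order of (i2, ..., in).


-[[[[s1, s4], s2], s3], s5] + [[[[s1, s4], s2], s5], s3] + [[[[s1, s4], s3], s5], s2] - [[[[s1, s4], s5], s3], s2]

Antisymmetry and Jacobi reduce to s1-anchored left-normed brackets.
Composite bracket: [[s4, s1], [[s5, s3], s2]]
The bracket unfolds into 16 signed words via [a, b] = ab - ba (2^4 = 16).
Words beginning with s1 determine it all:
  word s1s4s2s3s5 has sign -1, contributing -[[[[s1, s4], s2], s3], s5]
  word s1s4s2s5s3 has sign +1, contributing +[[[[s1, s4], s2], s5], s3]
  word s1s4s3s5s2 has sign +1, contributing +[[[[s1, s4], s3], s5], s2]
  word s1s4s5s3s2 has sign -1, contributing -[[[[s1, s4], s5], s3], s2]


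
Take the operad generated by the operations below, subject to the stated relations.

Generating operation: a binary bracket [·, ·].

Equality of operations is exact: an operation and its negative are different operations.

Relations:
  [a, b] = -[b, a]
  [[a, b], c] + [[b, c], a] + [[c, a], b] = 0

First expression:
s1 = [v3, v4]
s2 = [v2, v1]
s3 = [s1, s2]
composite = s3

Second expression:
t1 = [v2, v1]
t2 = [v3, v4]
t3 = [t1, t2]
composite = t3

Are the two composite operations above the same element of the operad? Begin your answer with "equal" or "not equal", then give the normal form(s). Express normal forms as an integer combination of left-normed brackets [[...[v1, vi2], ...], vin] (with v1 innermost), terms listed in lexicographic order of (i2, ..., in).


not equal: they reduce to [[[v1, v2], v3], v4] - [[[v1, v2], v4], v3] and -[[[v1, v2], v3], v4] + [[[v1, v2], v4], v3]


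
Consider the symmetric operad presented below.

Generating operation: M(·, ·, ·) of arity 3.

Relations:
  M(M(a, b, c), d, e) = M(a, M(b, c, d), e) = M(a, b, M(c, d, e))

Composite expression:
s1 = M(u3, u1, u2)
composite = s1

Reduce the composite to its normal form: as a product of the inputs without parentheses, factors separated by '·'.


u3 · u1 · u2


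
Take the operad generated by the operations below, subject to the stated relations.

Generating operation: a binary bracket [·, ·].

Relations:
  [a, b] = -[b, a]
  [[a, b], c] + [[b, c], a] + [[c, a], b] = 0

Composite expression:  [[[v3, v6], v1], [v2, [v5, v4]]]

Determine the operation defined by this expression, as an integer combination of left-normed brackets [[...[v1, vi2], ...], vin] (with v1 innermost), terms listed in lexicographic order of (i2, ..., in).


[[[[[v1, v3], v6], v2], v4], v5] - [[[[[v1, v3], v6], v2], v5], v4] - [[[[[v1, v3], v6], v4], v5], v2] + [[[[[v1, v3], v6], v5], v4], v2] - [[[[[v1, v6], v3], v2], v4], v5] + [[[[[v1, v6], v3], v2], v5], v4] + [[[[[v1, v6], v3], v4], v5], v2] - [[[[[v1, v6], v3], v5], v4], v2]


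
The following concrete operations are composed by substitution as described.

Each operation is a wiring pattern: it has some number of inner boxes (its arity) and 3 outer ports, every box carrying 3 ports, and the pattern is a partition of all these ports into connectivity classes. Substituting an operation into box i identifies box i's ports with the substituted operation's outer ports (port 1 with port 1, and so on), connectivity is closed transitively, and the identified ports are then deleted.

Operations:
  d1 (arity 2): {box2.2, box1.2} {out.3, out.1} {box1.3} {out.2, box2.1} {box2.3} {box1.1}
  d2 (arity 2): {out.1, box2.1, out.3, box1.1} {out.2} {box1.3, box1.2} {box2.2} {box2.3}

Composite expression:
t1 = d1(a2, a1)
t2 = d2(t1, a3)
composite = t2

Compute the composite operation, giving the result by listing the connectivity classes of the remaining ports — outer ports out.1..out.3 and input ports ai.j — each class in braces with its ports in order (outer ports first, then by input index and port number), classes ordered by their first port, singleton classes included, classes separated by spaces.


{out.1, out.3, a1.1, a3.1} {out.2} {a1.2, a2.2} {a1.3} {a2.1} {a2.3} {a3.2} {a3.3}

Reachability decides: close wires over d2-identified ports.
d1 over (a2, a1) gives {out.1, out.3} {out.2, a1.1} {a1.2, a2.2} {a1.3} {a2.1} {a2.3}, out.j being that stage's outer ports
d2 over (a2, a1, a3) gives {out.1, out.3, a1.1, a3.1} {out.2} {a1.2, a2.2} {a1.3} {a2.1} {a2.3} {a3.2} {a3.3}, out.j being that stage's outer ports


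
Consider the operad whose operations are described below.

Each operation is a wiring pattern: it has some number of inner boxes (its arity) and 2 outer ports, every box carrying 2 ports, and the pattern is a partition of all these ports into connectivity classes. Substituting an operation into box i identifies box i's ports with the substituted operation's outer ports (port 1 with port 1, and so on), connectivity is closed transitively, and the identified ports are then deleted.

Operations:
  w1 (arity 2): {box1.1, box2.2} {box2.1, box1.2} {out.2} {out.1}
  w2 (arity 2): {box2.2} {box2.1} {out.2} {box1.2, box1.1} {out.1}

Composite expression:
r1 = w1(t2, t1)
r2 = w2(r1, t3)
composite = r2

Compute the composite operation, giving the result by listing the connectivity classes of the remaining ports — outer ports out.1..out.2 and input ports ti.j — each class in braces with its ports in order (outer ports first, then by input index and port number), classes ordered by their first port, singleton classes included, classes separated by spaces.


{out.1} {out.2} {t1.1, t2.2} {t1.2, t2.1} {t3.1} {t3.2}

Connectivity passes through glued w2-boundaries; trace each wire chain.
the subtree at w1 composes to {out.1} {out.2} {t1.1, t2.2} {t1.2, t2.1} on (t2, t1); out.j = own outer ports
the subtree at w2 composes to {out.1} {out.2} {t1.1, t2.2} {t1.2, t2.1} {t3.1} {t3.2} on (t2, t1, t3); out.j = own outer ports


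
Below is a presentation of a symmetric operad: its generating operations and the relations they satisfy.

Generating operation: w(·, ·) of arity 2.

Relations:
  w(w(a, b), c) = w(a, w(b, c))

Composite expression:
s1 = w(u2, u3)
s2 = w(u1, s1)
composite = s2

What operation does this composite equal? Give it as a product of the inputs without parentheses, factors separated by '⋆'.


Associativity of w dissolves the nesting; only the u-input order survives.
w(u2, u3) unparenthesizes to u2 ⋆ u3
w(u1, w(u2, u3)) unparenthesizes to u1 ⋆ u2 ⋆ u3

u1 ⋆ u2 ⋆ u3


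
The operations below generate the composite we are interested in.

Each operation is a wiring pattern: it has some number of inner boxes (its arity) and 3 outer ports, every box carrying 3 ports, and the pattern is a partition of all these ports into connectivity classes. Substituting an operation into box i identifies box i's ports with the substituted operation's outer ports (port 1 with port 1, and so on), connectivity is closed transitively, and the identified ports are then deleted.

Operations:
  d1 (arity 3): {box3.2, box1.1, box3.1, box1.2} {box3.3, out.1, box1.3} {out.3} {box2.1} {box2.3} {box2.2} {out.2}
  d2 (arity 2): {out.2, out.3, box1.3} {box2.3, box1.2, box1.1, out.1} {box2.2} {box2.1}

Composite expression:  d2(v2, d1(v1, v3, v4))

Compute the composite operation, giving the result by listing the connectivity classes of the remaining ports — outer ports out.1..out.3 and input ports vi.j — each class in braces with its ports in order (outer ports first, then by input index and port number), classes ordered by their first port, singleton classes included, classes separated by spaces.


Substituting into d2 glues patterns; closure does the rest.
composing d1 on (v1, v3, v4), with out.j its own outer ports: {out.1, v1.3, v4.3} {out.2} {out.3} {v1.1, v1.2, v4.1, v4.2} {v3.1} {v3.2} {v3.3}
composing d2 on (v2, v1, v3, v4), with out.j its own outer ports: {out.1, v2.1, v2.2} {out.2, out.3, v2.3} {v1.1, v1.2, v4.1, v4.2} {v1.3, v4.3} {v3.1} {v3.2} {v3.3}

{out.1, v2.1, v2.2} {out.2, out.3, v2.3} {v1.1, v1.2, v4.1, v4.2} {v1.3, v4.3} {v3.1} {v3.2} {v3.3}


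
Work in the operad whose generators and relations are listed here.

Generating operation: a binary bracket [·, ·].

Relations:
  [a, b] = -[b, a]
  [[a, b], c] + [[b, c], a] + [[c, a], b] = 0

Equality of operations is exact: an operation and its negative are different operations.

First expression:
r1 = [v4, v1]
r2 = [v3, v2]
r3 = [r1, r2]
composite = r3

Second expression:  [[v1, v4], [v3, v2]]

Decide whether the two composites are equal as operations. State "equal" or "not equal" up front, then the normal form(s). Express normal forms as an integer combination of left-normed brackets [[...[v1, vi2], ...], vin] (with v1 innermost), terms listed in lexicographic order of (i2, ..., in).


The first expression, normalized: [[[v1, v4], v2], v3] - [[[v1, v4], v3], v2]
The second expression, normalized: -[[[v1, v4], v2], v3] + [[[v1, v4], v3], v2]
They disagree, so not equal.

not equal — first [[[v1, v4], v2], v3] - [[[v1, v4], v3], v2], second -[[[v1, v4], v2], v3] + [[[v1, v4], v3], v2]


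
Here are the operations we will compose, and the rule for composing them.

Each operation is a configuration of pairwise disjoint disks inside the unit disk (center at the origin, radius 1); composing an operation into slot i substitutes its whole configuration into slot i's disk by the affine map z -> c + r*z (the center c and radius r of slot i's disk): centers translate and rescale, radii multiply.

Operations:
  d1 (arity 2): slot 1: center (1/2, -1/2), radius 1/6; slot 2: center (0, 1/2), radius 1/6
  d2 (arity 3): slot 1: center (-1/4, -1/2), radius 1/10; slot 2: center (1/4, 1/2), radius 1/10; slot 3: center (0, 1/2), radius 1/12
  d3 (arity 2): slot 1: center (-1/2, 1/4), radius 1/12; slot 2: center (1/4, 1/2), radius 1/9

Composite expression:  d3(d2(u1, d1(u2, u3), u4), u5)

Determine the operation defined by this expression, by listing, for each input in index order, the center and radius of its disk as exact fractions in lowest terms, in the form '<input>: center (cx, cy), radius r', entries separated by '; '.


Follow each u-input down from d3: c' goes to c + r*c', radius to r*r'.
input u1: applying the 2 nested substitutions gives center (-25/48, 5/24), radius 1/120
input u2: applying the 3 nested substitutions gives center (-19/40, 23/80), radius 1/720
input u3: applying the 3 nested substitutions gives center (-23/48, 71/240), radius 1/720
input u4: applying the 2 nested substitutions gives center (-1/2, 7/24), radius 1/144
input u5: applying the 1 nested substitution gives center (1/4, 1/2), radius 1/9

u1: center (-25/48, 5/24), radius 1/120; u2: center (-19/40, 23/80), radius 1/720; u3: center (-23/48, 71/240), radius 1/720; u4: center (-1/2, 7/24), radius 1/144; u5: center (1/4, 1/2), radius 1/9


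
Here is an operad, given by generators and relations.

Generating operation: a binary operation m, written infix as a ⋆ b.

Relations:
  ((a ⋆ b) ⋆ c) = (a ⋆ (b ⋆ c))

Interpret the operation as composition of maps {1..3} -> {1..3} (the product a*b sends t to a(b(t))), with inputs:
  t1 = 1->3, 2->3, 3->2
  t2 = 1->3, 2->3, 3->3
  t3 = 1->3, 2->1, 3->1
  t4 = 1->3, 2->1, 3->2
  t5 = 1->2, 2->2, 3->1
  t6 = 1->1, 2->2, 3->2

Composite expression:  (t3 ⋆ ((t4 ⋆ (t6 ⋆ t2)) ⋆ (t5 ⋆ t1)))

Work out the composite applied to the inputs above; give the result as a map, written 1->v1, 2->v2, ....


1->3, 2->3, 3->3

(t6 ⋆ t2) = 1->2, 2->2, 3->2
(t4 ⋆ (t6 ⋆ t2)) = 1->1, 2->1, 3->1
(t5 ⋆ t1) = 1->1, 2->1, 3->2
((t4 ⋆ (t6 ⋆ t2)) ⋆ (t5 ⋆ t1)) = 1->1, 2->1, 3->1
(t3 ⋆ ((t4 ⋆ (t6 ⋆ t2)) ⋆ (t5 ⋆ t1))) = 1->3, 2->3, 3->3


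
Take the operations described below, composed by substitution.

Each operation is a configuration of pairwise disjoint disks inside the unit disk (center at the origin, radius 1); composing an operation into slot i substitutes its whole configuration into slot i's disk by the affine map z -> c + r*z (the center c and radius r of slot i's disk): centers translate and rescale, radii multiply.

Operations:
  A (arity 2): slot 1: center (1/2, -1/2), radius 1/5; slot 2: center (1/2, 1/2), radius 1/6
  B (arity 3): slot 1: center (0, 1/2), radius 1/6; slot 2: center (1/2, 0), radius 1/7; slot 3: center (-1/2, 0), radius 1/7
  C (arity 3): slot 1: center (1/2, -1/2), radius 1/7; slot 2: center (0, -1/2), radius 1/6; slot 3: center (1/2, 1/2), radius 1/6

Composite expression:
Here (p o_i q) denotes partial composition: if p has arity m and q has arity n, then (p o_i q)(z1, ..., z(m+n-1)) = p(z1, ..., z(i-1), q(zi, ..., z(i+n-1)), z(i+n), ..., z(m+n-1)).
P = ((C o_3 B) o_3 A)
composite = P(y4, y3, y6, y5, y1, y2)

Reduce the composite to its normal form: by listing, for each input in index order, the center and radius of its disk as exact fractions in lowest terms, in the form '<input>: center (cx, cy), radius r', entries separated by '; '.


y1: center (7/12, 1/2), radius 1/42; y2: center (5/12, 1/2), radius 1/42; y3: center (0, -1/2), radius 1/6; y4: center (1/2, -1/2), radius 1/7; y5: center (37/72, 43/72), radius 1/216; y6: center (37/72, 41/72), radius 1/180

Each y-disk chains the slot maps above it in C; radii multiply.
input y4: applying the 1 nested substitution gives center (1/2, -1/2), radius 1/7
input y3: applying the 1 nested substitution gives center (0, -1/2), radius 1/6
input y6: applying the 3 nested substitutions gives center (37/72, 41/72), radius 1/180
input y5: applying the 3 nested substitutions gives center (37/72, 43/72), radius 1/216
input y1: applying the 2 nested substitutions gives center (7/12, 1/2), radius 1/42
input y2: applying the 2 nested substitutions gives center (5/12, 1/2), radius 1/42


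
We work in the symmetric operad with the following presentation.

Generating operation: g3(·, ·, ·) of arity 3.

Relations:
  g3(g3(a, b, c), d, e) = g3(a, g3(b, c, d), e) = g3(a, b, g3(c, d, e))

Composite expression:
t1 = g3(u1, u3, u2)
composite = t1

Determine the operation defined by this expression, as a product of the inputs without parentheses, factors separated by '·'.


u1 · u3 · u2

Every regrouping of g3 is equal, so read the u-inputs in written order.
g3(u1, u3, u2) reduces to u1 · u3 · u2


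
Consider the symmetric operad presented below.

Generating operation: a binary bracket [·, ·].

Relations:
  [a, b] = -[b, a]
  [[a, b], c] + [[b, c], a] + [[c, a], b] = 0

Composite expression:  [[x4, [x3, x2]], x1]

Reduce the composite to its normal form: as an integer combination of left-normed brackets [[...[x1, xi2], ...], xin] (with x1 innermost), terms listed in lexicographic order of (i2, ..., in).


-[[[x1, x2], x3], x4] + [[[x1, x3], x2], x4] + [[[x1, x4], x2], x3] - [[[x1, x4], x3], x2]

In the tensor algebra, words opening x1 carry the x1-anchored form.
Composite bracket: [[x4, [x3, x2]], x1]
The bracket unfolds into 8 signed words via [a, b] = ab - ba (2^3 = 8).
Coefficients come from the x1-initial words:
  from x1x2x3x4, sign -1: term -[[[x1, x2], x3], x4]
  from x1x3x2x4, sign +1: term +[[[x1, x3], x2], x4]
  from x1x4x2x3, sign +1: term +[[[x1, x4], x2], x3]
  from x1x4x3x2, sign -1: term -[[[x1, x4], x3], x2]


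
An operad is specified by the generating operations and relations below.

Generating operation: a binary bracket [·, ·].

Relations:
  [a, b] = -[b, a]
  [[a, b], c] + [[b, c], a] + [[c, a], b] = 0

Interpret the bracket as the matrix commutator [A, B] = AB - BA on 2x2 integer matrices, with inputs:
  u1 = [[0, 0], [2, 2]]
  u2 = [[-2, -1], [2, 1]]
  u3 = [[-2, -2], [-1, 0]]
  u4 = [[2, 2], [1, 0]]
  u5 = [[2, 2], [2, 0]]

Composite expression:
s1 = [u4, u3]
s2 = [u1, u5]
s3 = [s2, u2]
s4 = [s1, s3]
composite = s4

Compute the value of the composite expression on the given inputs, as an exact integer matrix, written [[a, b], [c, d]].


[u4, u3] = [[0, 0], [0, 0]]
[u1, u5] = [[-4, -4], [8, 4]]
[[u1, u5], u2] = [[0, -4], [-8, 0]]
[[u4, u3], [[u1, u5], u2]] = [[0, 0], [0, 0]]

[[0, 0], [0, 0]]


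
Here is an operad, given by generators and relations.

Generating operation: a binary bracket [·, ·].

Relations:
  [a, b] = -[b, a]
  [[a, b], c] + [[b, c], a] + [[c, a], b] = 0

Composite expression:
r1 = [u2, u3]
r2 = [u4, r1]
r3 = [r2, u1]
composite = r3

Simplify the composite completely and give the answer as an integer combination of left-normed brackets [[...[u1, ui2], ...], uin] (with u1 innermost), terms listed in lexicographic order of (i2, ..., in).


[[[u1, u2], u3], u4] - [[[u1, u3], u2], u4] - [[[u1, u4], u2], u3] + [[[u1, u4], u3], u2]

Skip Jacobi rewriting: expand, keep u1-initial words, read off terms.
Composite bracket: [[u4, [u2, u3]], u1]
Expanding via [a, b] = ab - ba: 8 signed words (2^3 = 8).
Coefficients come from the u1-initial words:
  sign of u1u2u3u4 is +1, so it contributes +[[[u1, u2], u3], u4]
  sign of u1u3u2u4 is -1, so it contributes -[[[u1, u3], u2], u4]
  sign of u1u4u2u3 is -1, so it contributes -[[[u1, u4], u2], u3]
  sign of u1u4u3u2 is +1, so it contributes +[[[u1, u4], u3], u2]


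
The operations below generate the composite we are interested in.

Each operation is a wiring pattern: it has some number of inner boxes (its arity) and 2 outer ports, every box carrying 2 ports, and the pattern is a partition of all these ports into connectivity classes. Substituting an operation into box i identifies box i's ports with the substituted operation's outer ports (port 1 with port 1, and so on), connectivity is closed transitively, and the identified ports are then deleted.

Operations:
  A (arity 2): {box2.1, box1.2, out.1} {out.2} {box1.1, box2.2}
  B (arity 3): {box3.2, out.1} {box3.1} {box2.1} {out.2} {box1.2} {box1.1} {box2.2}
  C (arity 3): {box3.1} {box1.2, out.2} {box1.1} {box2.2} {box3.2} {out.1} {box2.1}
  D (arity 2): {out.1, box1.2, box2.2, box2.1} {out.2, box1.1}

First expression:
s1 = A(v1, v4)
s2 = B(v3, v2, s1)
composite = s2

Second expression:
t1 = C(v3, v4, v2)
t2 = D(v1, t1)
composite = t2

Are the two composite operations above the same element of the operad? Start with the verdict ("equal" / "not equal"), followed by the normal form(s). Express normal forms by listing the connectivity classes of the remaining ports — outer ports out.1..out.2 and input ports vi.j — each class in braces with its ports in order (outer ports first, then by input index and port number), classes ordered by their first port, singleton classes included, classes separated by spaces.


not equal: they reduce to {out.1} {out.2} {v1.1, v4.2} {v1.2, v4.1} {v2.1} {v2.2} {v3.1} {v3.2} and {out.1, v1.2, v3.2} {out.2, v1.1} {v2.1} {v2.2} {v3.1} {v4.1} {v4.2}

In normal form, the first expression is {out.1} {out.2} {v1.1, v4.2} {v1.2, v4.1} {v2.1} {v2.2} {v3.1} {v3.2}
In normal form, the second expression is {out.1, v1.2, v3.2} {out.2, v1.1} {v2.1} {v2.2} {v3.1} {v4.1} {v4.2}
Different reductions; not equal.


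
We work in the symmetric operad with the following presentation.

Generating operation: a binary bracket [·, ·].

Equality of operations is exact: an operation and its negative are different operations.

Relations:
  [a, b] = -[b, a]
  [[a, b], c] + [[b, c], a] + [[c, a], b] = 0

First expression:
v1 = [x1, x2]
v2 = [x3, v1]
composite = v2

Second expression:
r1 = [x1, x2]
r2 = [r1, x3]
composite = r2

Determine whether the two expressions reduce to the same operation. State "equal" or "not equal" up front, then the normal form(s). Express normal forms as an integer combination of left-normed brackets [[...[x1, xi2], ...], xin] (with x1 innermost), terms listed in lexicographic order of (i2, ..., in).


Reducing the first expression gives -[[x1, x2], x3]
Reducing the second expression gives [[x1, x2], x3]
The forms do not match — not equal.

not equal; first: -[[x1, x2], x3]; second: [[x1, x2], x3]
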